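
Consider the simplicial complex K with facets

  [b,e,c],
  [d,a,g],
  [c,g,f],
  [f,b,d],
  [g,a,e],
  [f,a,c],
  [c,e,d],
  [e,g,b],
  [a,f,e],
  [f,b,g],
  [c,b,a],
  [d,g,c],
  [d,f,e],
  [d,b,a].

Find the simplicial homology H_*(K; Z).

We work with the vertex ordering a < b < c < d < e < f < g. The simplices of K, each written with vertices in increasing order, are:

  0-simplices (7): a, b, c, d, e, f, g
  1-simplices (21): ab, ac, ad, ae, af, ag, bc, bd, be, bf, bg, cd, ce, cf, cg, de, df, dg, ef, eg, fg
  2-simplices (14): abc, abd, acf, adg, aef, aeg, bce, bdf, beg, bfg, cde, cdg, cfg, def

so the chain groups are C_0 ≅ Z^7, C_1 ≅ Z^21, C_2 ≅ Z^14.

∂_1: C_1 → C_0 is given by ∂[p,q] = [q] − [p]. For instance
  ∂be = e − b.
As a 7×21 matrix over Z this has rank 6, with invariant factors (1,1,1,1,1,1).

∂_2: C_2 → C_1 maps a triangle to the signed sum of its edges. For instance
  ∂cfg = fg − cg + cf,
  ∂acf = cf − af + ac.
The resulting 21×14 matrix has rank 13, and its Smith normal form has invariant factors (1,1,1,1,1,1,1,1,1,1,1,1,1).

Computing H_k = (kernel of ∂_k) / (image of ∂_{k+1}):

  H_0: rank C_0 − rank ∂_1 = 7 − 6 = 1, and the invariant factors of ∂_1 are all 1, so H_0 = Z.
  H_1: rank ker ∂_1 − rank ∂_2 = (21 − 6) − 13 = 2, and the invariant factors of ∂_2 are all 1, so H_1 = Z^2.
  H_2: rank ker ∂_2 − rank ∂_3 = (14 − 13) − 0 = 1, and there is no ∂_3, so H_2 = Z.

H_0 ≅ Z,  H_1 ≅ Z^2,  H_2 ≅ Z.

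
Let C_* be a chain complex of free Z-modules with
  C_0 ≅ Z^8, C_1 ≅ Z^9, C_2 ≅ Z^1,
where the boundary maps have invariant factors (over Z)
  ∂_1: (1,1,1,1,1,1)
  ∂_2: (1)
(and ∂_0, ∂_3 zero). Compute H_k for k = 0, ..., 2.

H_0: b_0 = 8 − 0 − 6 = 2; torsion from ∂_1 factors > 1: none. So H_0 = Z^2.
H_1: b_1 = 9 − 6 − 1 = 2; torsion from ∂_2 factors > 1: none. So H_1 = Z^2.
H_2: b_2 = 1 − 1 − 0 = 0; torsion from ∂_3 factors > 1: none. So H_2 = 0.

H_0 = Z^2,  H_1 = Z^2,  H_2 = 0.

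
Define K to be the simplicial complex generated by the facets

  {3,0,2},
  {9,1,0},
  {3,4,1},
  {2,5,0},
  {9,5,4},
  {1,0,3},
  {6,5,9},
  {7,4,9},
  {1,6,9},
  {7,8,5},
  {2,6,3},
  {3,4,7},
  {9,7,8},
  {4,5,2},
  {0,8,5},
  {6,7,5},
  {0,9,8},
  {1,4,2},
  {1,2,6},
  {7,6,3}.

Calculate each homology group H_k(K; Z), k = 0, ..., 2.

H_0 = Z,  H_1 = Z ⊕ Z/2,  H_2 = 0.

Order the vertices as 0 < 1 < 2 < 3 < 4 < 5 < 6 < 7 < 8 < 9. Listing each simplex with vertices in this order, K has dimension 2 with simplices:

  0-simplices (10): [0], [1], [2], [3], [4], [5], [6], [7], [8], [9]
  1-simplices (30): (30 of them)
  2-simplices (20): (20 of them)

giving chain groups C_0 ≅ Z^10, C_1 ≅ Z^30, C_2 ≅ Z^20.

Boundary ∂_1: C_1 → C_0 is given by ∂[p,q] = [q] − [p]. For instance
  ∂[0,8] = [8] − [0].
As a 10×30 matrix over Z this has rank 9, with invariant factors (1,1,1,1,1,1,1,1,1).

∂_2: C_2 → C_1 sends each 2-simplex [p,q,r] to [q,r] − [p,r] + [p,q]. For instance
  ∂[0,1,9] = [1,9] − [0,9] + [0,1],
  ∂[5,6,9] = [6,9] − [5,9] + [5,6].
The resulting 30×20 matrix has rank 20, and its Smith normal form has invariant factors (1,1,1,1,1,1,1,1,1,1,1,1,1,1,1,1,1,1,1,2).

Computing H_k = (kernel of ∂_k) / (image of ∂_{k+1}):

  H_0: rank C_0 − rank ∂_1 = 10 − 9 = 1, and the invariant factors of ∂_1 are all 1, so H_0 ≅ Z.
  H_1: rank ker ∂_1 − rank ∂_2 = (30 − 9) − 20 = 1, and ∂_2 has invariant factor 2 > 1, so H_1 ≅ Z ⊕ Z/2.
  H_2: rank ker ∂_2 − rank ∂_3 = (20 − 20) − 0 = 0, and there is no ∂_3, so H_2 ≅ 0.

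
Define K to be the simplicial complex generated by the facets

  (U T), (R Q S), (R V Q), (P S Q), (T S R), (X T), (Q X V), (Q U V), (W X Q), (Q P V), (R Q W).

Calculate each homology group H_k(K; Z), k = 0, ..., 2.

H_0 ≅ Z,  H_1 ≅ Z^2,  H_2 = 0.

Fix the vertex order P < Q < R < S < T < U < V < W < X and write every simplex with vertices in increasing order. Then dim K = 2 and the simplices of K are:

  0-simplices (9): P, Q, R, S, T, U, V, W, X
  1-simplices (19): PQ, PS, PV, QR, QS, QU, QV, QW, QX, RS, RT, RV, RW, ST, TU, TX, UV, VX, WX
  2-simplices (9): PQS, PQV, QRS, QRV, QRW, QUV, QVX, QWX, RST

so the chain groups are C_0 ≅ Z^9, C_1 ≅ Z^19, C_2 ≅ Z^9.

∂_1: C_1 → C_0 is given by ∂[p,q] = [q] − [p].
As a 9×19 matrix over Z this has rank 8, with invariant factors (1,1,1,1,1,1,1,1).

The boundary map ∂_2: C_2 → C_1 maps a triangle to the signed sum of its edges. For instance
  ∂PQV = QV − PV + PQ,
  ∂PQS = QS − PS + PQ.
The 19×9 boundary matrix has rank 9 and Smith normal form diag(1,1,1,1,1,1,1,1,1).

From H_k ≅ ker(∂_k) / im(∂_{k+1}) we obtain:

  H_0: rank C_0 − rank ∂_1 = 9 − 8 = 1, and the invariant factors of ∂_1 are all 1, so H_0 ≅ Z.
  H_1: rank ker ∂_1 − rank ∂_2 = (19 − 8) − 9 = 2, and the invariant factors of ∂_2 are all 1, so H_1 ≅ Z^2.
  H_2: rank ker ∂_2 − rank ∂_3 = (9 − 9) − 0 = 0, and there is no ∂_3, so H_2 ≅ 0.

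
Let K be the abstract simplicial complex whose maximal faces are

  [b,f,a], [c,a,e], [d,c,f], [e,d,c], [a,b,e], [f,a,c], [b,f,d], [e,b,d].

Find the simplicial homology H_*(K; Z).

K has 6 vertices, 12 edges, 8 triangles.
rank ∂_0 = 0, rank ∂_1 = 5 ⇒ b_0 = 6 − 0 − 5 = 1; all invariant factors of ∂_1 are 1 so no torsion. So H_0 ≅ Z.
rank ∂_1 = 5, rank ∂_2 = 7 ⇒ b_1 = 12 − 5 − 7 = 0; all invariant factors of ∂_2 are 1 so no torsion. So H_1 ≅ 0.
rank ∂_2 = 7, rank ∂_3 = 0 ⇒ b_2 = 8 − 7 − 0 = 1. So H_2 ≅ Z.

H_0 ≅ Z,  H_1 = 0,  H_2 ≅ Z.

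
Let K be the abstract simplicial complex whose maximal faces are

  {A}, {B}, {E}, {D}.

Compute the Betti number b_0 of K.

b_0 = 4.

Take the total order A < B < D < E on the vertex set. Then K (dimension 0) consists of the simplices:

  0-simplices (4): A, B, D, E

giving chain groups C_0 ≅ Z^4.

Computing H_k = (kernel of ∂_k) / (image of ∂_{k+1}):

  H_0: rank C_0 − rank ∂_1 = 4 − 0 = 4, and there is no ∂_1, so H_0 = Z^4.

Hence the Betti numbers are b_0 = 4.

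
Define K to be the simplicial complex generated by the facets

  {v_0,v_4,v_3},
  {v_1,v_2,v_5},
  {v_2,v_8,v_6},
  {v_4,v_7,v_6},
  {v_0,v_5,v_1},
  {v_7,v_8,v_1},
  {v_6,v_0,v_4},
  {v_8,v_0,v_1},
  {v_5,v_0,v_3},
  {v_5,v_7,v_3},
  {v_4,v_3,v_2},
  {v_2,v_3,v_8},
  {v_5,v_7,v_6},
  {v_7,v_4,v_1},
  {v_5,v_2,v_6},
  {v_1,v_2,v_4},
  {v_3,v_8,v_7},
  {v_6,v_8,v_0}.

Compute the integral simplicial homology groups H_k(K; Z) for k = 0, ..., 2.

H_0 = Z,  H_1 = Z^2,  H_2 = Z.

Order the vertices as v_0 < v_1 < v_2 < v_3 < v_4 < v_5 < v_6 < v_7 < v_8. Listing each simplex with vertices in this order, K has dimension 2 with simplices:

  0-simplices (9): [v_0], [v_1], [v_2], [v_3], [v_4], [v_5], [v_6], [v_7], [v_8]
  1-simplices (27): (27 of them)
  2-simplices (18): (18 of them)

so the chain groups are C_0 ≅ Z^9, C_1 ≅ Z^27, C_2 ≅ Z^18.

∂_1: C_1 → C_0 is given by ∂[p,q] = [q] − [p]. For instance
  ∂[v_5,v_6] = [v_6] − [v_5].
The 9×27 boundary matrix has rank 8 and Smith normal form diag(1,1,1,1,1,1,1,1).

∂_2: C_2 → C_1 maps a triangle to the signed sum of its edges. For instance
  ∂[v_2,v_3,v_4] = [v_3,v_4] − [v_2,v_4] + [v_2,v_3],
  ∂[v_0,v_4,v_6] = [v_4,v_6] − [v_0,v_6] + [v_0,v_4].
This gives a 27×18 integer matrix of rank 17; reducing to Smith normal form yields diagonal entries (1,1,1,1,1,1,1,1,1,1,1,1,1,1,1,1,1).

Now H_k = ker ∂_k / im ∂_{k+1}, so:

  H_0: rank C_0 − rank ∂_1 = 9 − 8 = 1, and the invariant factors of ∂_1 are all 1, so H_0 = Z.
  H_1: rank ker ∂_1 − rank ∂_2 = (27 − 8) − 17 = 2, and the invariant factors of ∂_2 are all 1, so H_1 = Z^2.
  H_2: rank ker ∂_2 − rank ∂_3 = (18 − 17) − 0 = 1, and there is no ∂_3, so H_2 = Z.

As a check, the Euler characteristic is 9 − 27 + 18 = 0, which agrees with 1 − 2 + 1 = 0.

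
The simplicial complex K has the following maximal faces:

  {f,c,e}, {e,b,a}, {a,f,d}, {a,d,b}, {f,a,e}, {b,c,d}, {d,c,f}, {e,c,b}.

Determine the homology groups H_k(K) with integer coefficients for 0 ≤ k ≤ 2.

We work with the vertex ordering a < b < c < d < e < f. The simplices of K, each written with vertices in increasing order, are:

  0-simplices (6): a, b, c, d, e, f
  1-simplices (12): ab, ad, ae, af, bc, bd, be, cd, ce, cf, df, ef
  2-simplices (8): abd, abe, adf, aef, bcd, bce, cdf, cef

giving chain groups C_0 ≅ Z^6, C_1 ≅ Z^12, C_2 ≅ Z^8.

The boundary map ∂_1: C_1 → C_0 sends each edge [p,q] (with p < q) to q − p. For instance
  ∂df = f − d.
This gives a 6×12 integer matrix of rank 5; reducing to Smith normal form yields diagonal entries (1,1,1,1,1).

The boundary map ∂_2: C_2 → C_1 maps a triangle to the signed sum of its edges. For instance
  ∂bcd = cd − bd + bc,
  ∂adf = df − af + ad.
The 12×8 boundary matrix has rank 7 and Smith normal form diag(1,1,1,1,1,1,1).

Now H_k = ker ∂_k / im ∂_{k+1}, so:

  H_0: rank C_0 − rank ∂_1 = 6 − 5 = 1, and the invariant factors of ∂_1 are all 1, so H_0 = Z.
  H_1: rank ker ∂_1 − rank ∂_2 = (12 − 5) − 7 = 0, and the invariant factors of ∂_2 are all 1, so H_1 = 0.
  H_2: rank ker ∂_2 − rank ∂_3 = (8 − 7) − 0 = 1, and there is no ∂_3, so H_2 = Z.

As a check, the Euler characteristic is 6 − 12 + 8 = 2, which agrees with 1 − 0 + 1 = 2.

H_0 ≅ Z,  H_1 = 0,  H_2 ≅ Z.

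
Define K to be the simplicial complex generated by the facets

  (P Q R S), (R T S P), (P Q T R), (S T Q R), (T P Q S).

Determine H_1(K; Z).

H_1 ≅ 0.

Take the total order P < Q < R < S < T on the vertex set. Then K (dimension 3) consists of the simplices:

  0-simplices (5): P, Q, R, S, T
  1-simplices (10): PQ, PR, PS, PT, QR, QS, QT, RS, RT, ST
  2-simplices (10): PQR, PQS, PQT, PRS, PRT, PST, QRS, QRT, QST, RST
  3-simplices (5): PQRS, PQRT, PQST, PRST, QRST

Hence C_0 ≅ Z^5, C_1 ≅ Z^10, C_2 ≅ Z^10, C_3 ≅ Z^5.

The boundary map ∂_1: C_1 → C_0 sends each edge [p,q] (with p < q) to q − p.
This gives a 5×10 integer matrix of rank 4; reducing to Smith normal form yields diagonal entries (1,1,1,1).

Boundary ∂_2: C_2 → C_1 maps a triangle to the signed sum of its edges. For instance
  ∂PRS = RS − PS + PR,
  ∂PRT = RT − PT + PR.
The 10×10 boundary matrix has rank 6 and Smith normal form diag(1,1,1,1,1,1).

The boundary map ∂_3: C_3 → C_2 sends each 3-simplex σ to the alternating sum Σ_i (−1)^i (σ with its i-th vertex removed). For instance
  ∂PQRS = QRS − PRS + PQS − PQR,
  ∂PQST = QST − PST + PQT − PQS.
The 10×5 boundary matrix has rank 4 and Smith normal form diag(1,1,1,1).

Now H_k = ker ∂_k / im ∂_{k+1}, so:

  H_1: rank ker ∂_1 − rank ∂_2 = (10 − 4) − 6 = 0, and the invariant factors of ∂_2 are all 1, so H_1 ≅ 0.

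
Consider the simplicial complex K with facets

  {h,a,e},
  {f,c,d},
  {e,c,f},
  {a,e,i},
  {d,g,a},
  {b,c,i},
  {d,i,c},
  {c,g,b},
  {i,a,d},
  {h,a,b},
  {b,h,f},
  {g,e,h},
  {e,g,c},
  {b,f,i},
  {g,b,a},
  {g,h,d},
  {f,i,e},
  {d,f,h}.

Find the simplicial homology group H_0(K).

H_0 ≅ Z.

Fix the vertex order a < b < c < d < e < f < g < h < i and write every simplex with vertices in increasing order. Then dim K = 2 and the simplices of K are:

  0-simplices (9): a, b, c, d, e, f, g, h, i
  1-simplices (27): ab, ad, ae, ag, ah, ai, bc, bf, bg, bh, bi, cd, ce, cf, cg, ci, df, dg, dh, di, ef, eg, eh, ei, fh, fi, gh
  2-simplices (18): abg, abh, adg, adi, aeh, aei, bcg, bci, bfh, bfi, cdf, cdi, cef, ceg, dfh, dgh, efi, egh

Hence C_0 ≅ Z^9, C_1 ≅ Z^27, C_2 ≅ Z^18.

Boundary ∂_1: C_1 → C_0 maps an edge to its endpoints' difference, ∂[p,q] = q − p. For instance
  ∂gh = h − g.
The resulting 9×27 matrix has rank 8, and its Smith normal form has invariant factors (1,1,1,1,1,1,1,1).

Boundary ∂_2: C_2 → C_1 acts by ∂[p,q,r] = [q,r] − [p,r] + [p,q]. For instance
  ∂abg = bg − ag + ab,
  ∂cef = ef − cf + ce.
This gives a 27×18 integer matrix of rank 18; reducing to Smith normal form yields diagonal entries (1,1,1,1,1,1,1,1,1,1,1,1,1,1,1,1,1,2).

Reading off H_k = ker ∂_k / im ∂_{k+1}:

  H_0: rank C_0 − rank ∂_1 = 9 − 8 = 1, and the invariant factors of ∂_1 are all 1, so H_0 ≅ Z.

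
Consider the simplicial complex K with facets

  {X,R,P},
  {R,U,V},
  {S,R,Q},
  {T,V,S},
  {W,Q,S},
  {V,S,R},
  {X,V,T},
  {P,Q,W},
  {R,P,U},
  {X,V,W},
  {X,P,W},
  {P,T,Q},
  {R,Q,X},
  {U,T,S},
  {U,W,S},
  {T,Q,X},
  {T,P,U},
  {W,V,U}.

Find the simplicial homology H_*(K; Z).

H_0 = Z,  H_1 = Z ⊕ Z/2,  H_2 = 0.

Take the total order P < Q < R < S < T < U < V < W < X on the vertex set. Then K (dimension 2) consists of the simplices:

  0-simplices (9): P, Q, R, S, T, U, V, W, X
  1-simplices (27): PQ, PR, PT, PU, PW, PX, QR, QS, QT, QW, QX, RS, RU, RV, RX, ST, SU, SV, SW, TU, TV, TX, UV, UW, VW, VX, WX
  2-simplices (18): PQT, PQW, PRU, PRX, PTU, PWX, QRS, QRX, QSW, QTX, RSV, RUV, STU, STV, SUW, TVX, UVW, VWX

Hence C_0 ≅ Z^9, C_1 ≅ Z^27, C_2 ≅ Z^18.

The boundary map ∂_1: C_1 → C_0 is given by ∂[p,q] = [q] − [p]. For instance
  ∂ST = T − S.
The resulting 9×27 matrix has rank 8, and its Smith normal form has invariant factors (1,1,1,1,1,1,1,1).

∂_2: C_2 → C_1 sends each 2-simplex [p,q,r] to [q,r] − [p,r] + [p,q]. For instance
  ∂QRS = RS − QS + QR,
  ∂PRU = RU − PU + PR.
The 27×18 boundary matrix has rank 18 and Smith normal form diag(1,1,1,1,1,1,1,1,1,1,1,1,1,1,1,1,1,2).

Now H_k = ker ∂_k / im ∂_{k+1}, so:

  H_0: rank C_0 − rank ∂_1 = 9 − 8 = 1, and the invariant factors of ∂_1 are all 1, so H_0 = Z.
  H_1: rank ker ∂_1 − rank ∂_2 = (27 − 8) − 18 = 1, and ∂_2 has invariant factor 2 > 1, so H_1 = Z ⊕ Z/2.
  H_2: rank ker ∂_2 − rank ∂_3 = (18 − 18) − 0 = 0, and there is no ∂_3, so H_2 = 0.

As a check, the Euler characteristic is 9 − 27 + 18 = 0, which agrees with 1 − 1 + 0 = 0.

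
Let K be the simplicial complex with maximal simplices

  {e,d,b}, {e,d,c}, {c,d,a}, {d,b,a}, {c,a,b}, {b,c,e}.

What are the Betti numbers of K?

b_0 = 1, b_1 = 0, b_2 = 1.

Take the total order a < b < c < d < e on the vertex set. Then K (dimension 2) consists of the simplices:

  0-simplices (5): a, b, c, d, e
  1-simplices (9): ab, ac, ad, bc, bd, be, cd, ce, de
  2-simplices (6): abc, abd, acd, bce, bde, cde

so the chain groups are C_0 ≅ Z^5, C_1 ≅ Z^9, C_2 ≅ Z^6.

∂_1: C_1 → C_0 sends each edge [p,q] (with p < q) to q − p.
As a 5×9 matrix over Z this has rank 4, with invariant factors (1,1,1,1).

∂_2: C_2 → C_1 maps a triangle to the signed sum of its edges. For instance
  ∂abd = bd − ad + ab,
  ∂cde = de − ce + cd.
As a 9×6 matrix over Z this has rank 5, with invariant factors (1,1,1,1,1).

Computing H_k = (kernel of ∂_k) / (image of ∂_{k+1}):

  H_0: rank C_0 − rank ∂_1 = 5 − 4 = 1, and the invariant factors of ∂_1 are all 1, so H_0 = Z.
  H_1: rank ker ∂_1 − rank ∂_2 = (9 − 4) − 5 = 0, and the invariant factors of ∂_2 are all 1, so H_1 = 0.
  H_2: rank ker ∂_2 − rank ∂_3 = (6 − 5) − 0 = 1, and there is no ∂_3, so H_2 = Z.

As a check, the Euler characteristic is 5 − 9 + 6 = 2, which agrees with 1 − 0 + 1 = 2.

Hence the Betti numbers are b_0 = 1, b_1 = 0, b_2 = 1.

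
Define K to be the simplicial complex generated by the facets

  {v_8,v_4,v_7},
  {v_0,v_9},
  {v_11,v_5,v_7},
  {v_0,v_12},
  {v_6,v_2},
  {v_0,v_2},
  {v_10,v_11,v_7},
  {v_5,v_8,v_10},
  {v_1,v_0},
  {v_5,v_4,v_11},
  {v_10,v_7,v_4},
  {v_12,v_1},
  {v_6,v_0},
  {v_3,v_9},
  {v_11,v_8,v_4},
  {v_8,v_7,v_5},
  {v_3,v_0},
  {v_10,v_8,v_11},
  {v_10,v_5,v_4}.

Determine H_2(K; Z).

H_2 = 0.

We work with the vertex ordering v_0 < v_1 < v_2 < v_3 < v_4 < v_5 < v_6 < v_7 < v_8 < v_9 < v_10 < v_11 < v_12. The simplices of K, each written with vertices in increasing order, are:

  0-simplices (13): [v_0], [v_1], [v_2], [v_3], [v_4], [v_5], [v_6], [v_7], [v_8], [v_9], [v_10], [v_11], [v_12]
  1-simplices (24): (24 of them)
  2-simplices (10): [v_4,v_5,v_10], [v_4,v_5,v_11], [v_4,v_7,v_8], [v_4,v_7,v_10], [v_4,v_8,v_11], [v_5,v_7,v_8], [v_5,v_7,v_11], [v_5,v_8,v_10], [v_7,v_10,v_11], [v_8,v_10,v_11]

Hence C_0 ≅ Z^13, C_1 ≅ Z^24, C_2 ≅ Z^10.

Boundary ∂_1: C_1 → C_0 is given by ∂[p,q] = [q] − [p].
The 13×24 boundary matrix has rank 11 and Smith normal form diag(1,1,1,1,1,1,1,1,1,1,1).

The boundary map ∂_2: C_2 → C_1 acts by ∂[p,q,r] = [q,r] − [p,r] + [p,q]. For instance
  ∂[v_4,v_7,v_10] = [v_7,v_10] − [v_4,v_10] + [v_4,v_7],
  ∂[v_5,v_7,v_11] = [v_7,v_11] − [v_5,v_11] + [v_5,v_7].
As a 24×10 matrix over Z this has rank 10, with invariant factors (1,1,1,1,1,1,1,1,1,2).

Reading off H_k = ker ∂_k / im ∂_{k+1}:

  H_2: rank ker ∂_2 − rank ∂_3 = (10 − 10) − 0 = 0, and there is no ∂_3, so H_2 ≅ 0.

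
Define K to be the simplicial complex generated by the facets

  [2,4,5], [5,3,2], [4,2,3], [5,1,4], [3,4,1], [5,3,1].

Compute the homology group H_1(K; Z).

Fix the vertex order 1 < 2 < 3 < 4 < 5 and write every simplex with vertices in increasing order. Then dim K = 2 and the simplices of K are:

  0-simplices (5): [1], [2], [3], [4], [5]
  1-simplices (9): [1,3], [1,4], [1,5], [2,3], [2,4], [2,5], [3,4], [3,5], [4,5]
  2-simplices (6): [1,3,4], [1,3,5], [1,4,5], [2,3,4], [2,3,5], [2,4,5]

Hence C_0 ≅ Z^5, C_1 ≅ Z^9, C_2 ≅ Z^6.

Boundary ∂_1: C_1 → C_0 is given by ∂[p,q] = [q] − [p].
The resulting 5×9 matrix has rank 4, and its Smith normal form has invariant factors (1,1,1,1).

The boundary map ∂_2: C_2 → C_1 maps a triangle to the signed sum of its edges. For instance
  ∂[1,3,5] = [3,5] − [1,5] + [1,3],
  ∂[2,3,5] = [3,5] − [2,5] + [2,3].
The 9×6 boundary matrix has rank 5 and Smith normal form diag(1,1,1,1,1).

Now H_k = ker ∂_k / im ∂_{k+1}, so:

  H_1: rank ker ∂_1 − rank ∂_2 = (9 − 4) − 5 = 0, and the invariant factors of ∂_2 are all 1, so H_1 ≅ 0.

H_1 = 0.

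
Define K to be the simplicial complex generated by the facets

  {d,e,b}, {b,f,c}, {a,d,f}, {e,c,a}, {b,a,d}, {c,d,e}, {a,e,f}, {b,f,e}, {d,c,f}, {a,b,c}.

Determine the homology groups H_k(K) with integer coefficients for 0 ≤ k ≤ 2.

H_0 ≅ Z,  H_1 ≅ Z/2Z,  H_2 = 0.

Take the total order a < b < c < d < e < f on the vertex set. Then K (dimension 2) consists of the simplices:

  0-simplices (6): a, b, c, d, e, f
  1-simplices (15): ab, ac, ad, ae, af, bc, bd, be, bf, cd, ce, cf, de, df, ef
  2-simplices (10): abc, abd, ace, adf, aef, bcf, bde, bef, cde, cdf

Hence C_0 ≅ Z^6, C_1 ≅ Z^15, C_2 ≅ Z^10.

The boundary map ∂_1: C_1 → C_0 sends each edge [p,q] (with p < q) to q − p.
This gives a 6×15 integer matrix of rank 5; reducing to Smith normal form yields diagonal entries (1,1,1,1,1).

Boundary ∂_2: C_2 → C_1 acts by ∂[p,q,r] = [q,r] − [p,r] + [p,q]. For instance
  ∂ace = ce − ae + ac,
  ∂abd = bd − ad + ab.
The 15×10 boundary matrix has rank 10 and Smith normal form diag(1,1,1,1,1,1,1,1,1,2).

Computing H_k = (kernel of ∂_k) / (image of ∂_{k+1}):

  H_0: rank C_0 − rank ∂_1 = 6 − 5 = 1, and the invariant factors of ∂_1 are all 1, so H_0 = Z.
  H_1: rank ker ∂_1 − rank ∂_2 = (15 − 5) − 10 = 0, and ∂_2 has invariant factor 2 > 1, so H_1 = Z/2Z.
  H_2: rank ker ∂_2 − rank ∂_3 = (10 − 10) − 0 = 0, and there is no ∂_3, so H_2 = 0.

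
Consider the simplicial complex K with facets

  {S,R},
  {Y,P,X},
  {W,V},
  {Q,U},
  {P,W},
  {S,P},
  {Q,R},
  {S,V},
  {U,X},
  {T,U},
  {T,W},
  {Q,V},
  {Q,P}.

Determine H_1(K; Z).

Order the vertices as P < Q < R < S < T < U < V < W < X < Y. Listing each simplex with vertices in this order, K has dimension 2 with simplices:

  0-simplices (10): P, Q, R, S, T, U, V, W, X, Y
  1-simplices (15): PQ, PS, PW, PX, PY, QR, QU, QV, RS, SV, TU, TW, UX, VW, XY
  2-simplices (1): PXY

Hence C_0 ≅ Z^10, C_1 ≅ Z^15, C_2 ≅ Z^1.

∂_1: C_1 → C_0 maps an edge to its endpoints' difference, ∂[p,q] = q − p. For instance
  ∂QV = V − Q.
The resulting 10×15 matrix has rank 9, and its Smith normal form has invariant factors (1,1,1,1,1,1,1,1,1).

∂_2: C_2 → C_1 acts by ∂[p,q,r] = [q,r] − [p,r] + [p,q]. For instance
  ∂PXY = XY − PY + PX.
As a 15×1 matrix over Z this has rank 1, with invariant factors (1).

Reading off H_k = ker ∂_k / im ∂_{k+1}:

  H_1: rank ker ∂_1 − rank ∂_2 = (15 − 9) − 1 = 5, and the invariant factors of ∂_2 are all 1, so H_1 ≅ Z^5.

H_1 ≅ Z^5.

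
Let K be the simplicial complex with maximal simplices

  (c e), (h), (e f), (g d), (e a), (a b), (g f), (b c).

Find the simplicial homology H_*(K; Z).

Take the total order a < b < c < d < e < f < g < h on the vertex set. Then K (dimension 1) consists of the simplices:

  0-simplices (8): a, b, c, d, e, f, g, h
  1-simplices (7): ab, ae, bc, ce, dg, ef, fg

Hence C_0 ≅ Z^8, C_1 ≅ Z^7.

∂_1: C_1 → C_0 sends each edge [p,q] (with p < q) to q − p. For instance
  ∂dg = g − d.
The resulting 8×7 matrix has rank 6, and its Smith normal form has invariant factors (1,1,1,1,1,1).

From H_k ≅ ker(∂_k) / im(∂_{k+1}) we obtain:

  H_0: rank C_0 − rank ∂_1 = 8 − 6 = 2, and the invariant factors of ∂_1 are all 1, so H_0 = Z^2.
  H_1: rank ker ∂_1 − rank ∂_2 = (7 − 6) − 0 = 1, and there is no ∂_2, so H_1 = Z.

H_0 = Z^2,  H_1 = Z.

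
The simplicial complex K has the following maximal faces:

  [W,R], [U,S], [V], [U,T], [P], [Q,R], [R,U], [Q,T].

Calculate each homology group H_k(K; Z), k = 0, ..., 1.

H_0 ≅ Z^3,  H_1 ≅ Z.

We work with the vertex ordering P < Q < R < S < T < U < V < W. The simplices of K, each written with vertices in increasing order, are:

  0-simplices (8): P, Q, R, S, T, U, V, W
  1-simplices (6): QR, QT, RU, RW, SU, TU

giving chain groups C_0 ≅ Z^8, C_1 ≅ Z^6.

∂_1: C_1 → C_0 maps an edge to its endpoints' difference, ∂[p,q] = q − p. For instance
  ∂RW = W − R.
This gives a 8×6 integer matrix of rank 5; reducing to Smith normal form yields diagonal entries (1,1,1,1,1).

Reading off H_k = ker ∂_k / im ∂_{k+1}:

  H_0: rank C_0 − rank ∂_1 = 8 − 5 = 3, and the invariant factors of ∂_1 are all 1, so H_0 ≅ Z^3.
  H_1: rank ker ∂_1 − rank ∂_2 = (6 − 5) − 0 = 1, and there is no ∂_2, so H_1 ≅ Z.

As a check, the Euler characteristic is 8 − 6 = 2, which agrees with 3 − 1 = 2.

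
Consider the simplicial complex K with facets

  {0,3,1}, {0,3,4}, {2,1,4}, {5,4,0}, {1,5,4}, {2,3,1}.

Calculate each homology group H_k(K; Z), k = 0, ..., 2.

Order the vertices as 0 < 1 < 2 < 3 < 4 < 5. Listing each simplex with vertices in this order, K has dimension 2 with simplices:

  0-simplices (6): [0], [1], [2], [3], [4], [5]
  1-simplices (12): [0,1], [0,3], [0,4], [0,5], [1,2], [1,3], [1,4], [1,5], [2,3], [2,4], [3,4], [4,5]
  2-simplices (6): [0,1,3], [0,3,4], [0,4,5], [1,2,3], [1,2,4], [1,4,5]

giving chain groups C_0 ≅ Z^6, C_1 ≅ Z^12, C_2 ≅ Z^6.

∂_1: C_1 → C_0 sends each edge [p,q] (with p < q) to q − p.
The resulting 6×12 matrix has rank 5, and its Smith normal form has invariant factors (1,1,1,1,1).

∂_2: C_2 → C_1 sends each 2-simplex [p,q,r] to [q,r] − [p,r] + [p,q]. For instance
  ∂[1,2,4] = [2,4] − [1,4] + [1,2],
  ∂[1,2,3] = [2,3] − [1,3] + [1,2].
The resulting 12×6 matrix has rank 6, and its Smith normal form has invariant factors (1,1,1,1,1,1).

From H_k ≅ ker(∂_k) / im(∂_{k+1}) we obtain:

  H_0: rank C_0 − rank ∂_1 = 6 − 5 = 1, and the invariant factors of ∂_1 are all 1, so H_0 ≅ Z.
  H_1: rank ker ∂_1 − rank ∂_2 = (12 − 5) − 6 = 1, and the invariant factors of ∂_2 are all 1, so H_1 ≅ Z.
  H_2: rank ker ∂_2 − rank ∂_3 = (6 − 6) − 0 = 0, and there is no ∂_3, so H_2 ≅ 0.

H_0 ≅ Z,  H_1 ≅ Z,  H_2 = 0.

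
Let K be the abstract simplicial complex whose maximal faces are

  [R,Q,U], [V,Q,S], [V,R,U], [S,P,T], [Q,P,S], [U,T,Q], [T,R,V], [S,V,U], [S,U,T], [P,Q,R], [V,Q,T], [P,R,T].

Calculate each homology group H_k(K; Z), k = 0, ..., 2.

H_0 = Z,  H_1 = Z/2,  H_2 = 0.

We work with the vertex ordering P < Q < R < S < T < U < V. The simplices of K, each written with vertices in increasing order, are:

  0-simplices (7): P, Q, R, S, T, U, V
  1-simplices (18): PQ, PR, PS, PT, QR, QS, QT, QU, QV, RT, RU, RV, ST, SU, SV, TU, TV, UV
  2-simplices (12): PQR, PQS, PRT, PST, QRU, QSV, QTU, QTV, RTV, RUV, STU, SUV

giving chain groups C_0 ≅ Z^7, C_1 ≅ Z^18, C_2 ≅ Z^12.

Boundary ∂_1: C_1 → C_0 is given by ∂[p,q] = [q] − [p]. For instance
  ∂RV = V − R.
The resulting 7×18 matrix has rank 6, and its Smith normal form has invariant factors (1,1,1,1,1,1).

∂_2: C_2 → C_1 acts by ∂[p,q,r] = [q,r] − [p,r] + [p,q]. For instance
  ∂PRT = RT − PT + PR,
  ∂RTV = TV − RV + RT.
The resulting 18×12 matrix has rank 12, and its Smith normal form has invariant factors (1,1,1,1,1,1,1,1,1,1,1,2).

From H_k ≅ ker(∂_k) / im(∂_{k+1}) we obtain:

  H_0: rank C_0 − rank ∂_1 = 7 − 6 = 1, and the invariant factors of ∂_1 are all 1, so H_0 ≅ Z.
  H_1: rank ker ∂_1 − rank ∂_2 = (18 − 6) − 12 = 0, and ∂_2 has invariant factor 2 > 1, so H_1 ≅ Z/2.
  H_2: rank ker ∂_2 − rank ∂_3 = (12 − 12) − 0 = 0, and there is no ∂_3, so H_2 ≅ 0.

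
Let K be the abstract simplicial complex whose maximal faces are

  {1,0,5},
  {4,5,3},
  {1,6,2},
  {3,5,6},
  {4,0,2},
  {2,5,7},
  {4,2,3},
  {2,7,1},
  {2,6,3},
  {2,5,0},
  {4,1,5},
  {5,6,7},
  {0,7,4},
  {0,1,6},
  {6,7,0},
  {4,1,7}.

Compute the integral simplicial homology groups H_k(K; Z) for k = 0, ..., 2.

H_0 = Z,  H_1 = Z^2,  H_2 = Z.

We work with the vertex ordering 0 < 1 < 2 < 3 < 4 < 5 < 6 < 7. The simplices of K, each written with vertices in increasing order, are:

  0-simplices (8): [0], [1], [2], [3], [4], [5], [6], [7]
  1-simplices (24): (24 of them)
  2-simplices (16): [0,1,5], [0,1,6], [0,2,4], [0,2,5], [0,4,7], [0,6,7], [1,2,6], [1,2,7], [1,4,5], [1,4,7], [2,3,4], [2,3,6], [2,5,7], [3,4,5], [3,5,6], [5,6,7]

giving chain groups C_0 ≅ Z^8, C_1 ≅ Z^24, C_2 ≅ Z^16.

The boundary map ∂_1: C_1 → C_0 is given by ∂[p,q] = [q] − [p].
As a 8×24 matrix over Z this has rank 7, with invariant factors (1,1,1,1,1,1,1).

The boundary map ∂_2: C_2 → C_1 sends each 2-simplex [p,q,r] to [q,r] − [p,r] + [p,q]. For instance
  ∂[0,4,7] = [4,7] − [0,7] + [0,4],
  ∂[0,2,5] = [2,5] − [0,5] + [0,2].
The resulting 24×16 matrix has rank 15, and its Smith normal form has invariant factors (1,1,1,1,1,1,1,1,1,1,1,1,1,1,1).

Now H_k = ker ∂_k / im ∂_{k+1}, so:

  H_0: rank C_0 − rank ∂_1 = 8 − 7 = 1, and the invariant factors of ∂_1 are all 1, so H_0 = Z.
  H_1: rank ker ∂_1 − rank ∂_2 = (24 − 7) − 15 = 2, and the invariant factors of ∂_2 are all 1, so H_1 = Z^2.
  H_2: rank ker ∂_2 − rank ∂_3 = (16 − 15) − 0 = 1, and there is no ∂_3, so H_2 = Z.

As a check, the Euler characteristic is 8 − 24 + 16 = 0, which agrees with 1 − 2 + 1 = 0.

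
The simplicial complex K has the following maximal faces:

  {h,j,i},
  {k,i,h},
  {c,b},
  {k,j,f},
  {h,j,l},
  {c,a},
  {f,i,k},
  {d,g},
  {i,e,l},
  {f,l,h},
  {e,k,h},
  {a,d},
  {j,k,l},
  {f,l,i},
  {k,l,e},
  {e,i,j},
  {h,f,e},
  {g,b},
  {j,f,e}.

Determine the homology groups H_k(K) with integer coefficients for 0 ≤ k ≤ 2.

H_0 = Z^2,  H_1 = Z^3,  H_2 = Z.

K has 12 vertices, 26 edges, 14 triangles.
rank ∂_0 = 0, rank ∂_1 = 10 ⇒ b_0 = 12 − 0 − 10 = 2; all invariant factors of ∂_1 are 1 so no torsion. So H_0 ≅ Z^2.
rank ∂_1 = 10, rank ∂_2 = 13 ⇒ b_1 = 26 − 10 − 13 = 3; all invariant factors of ∂_2 are 1 so no torsion. So H_1 ≅ Z^3.
rank ∂_2 = 13, rank ∂_3 = 0 ⇒ b_2 = 14 − 13 − 0 = 1. So H_2 ≅ Z.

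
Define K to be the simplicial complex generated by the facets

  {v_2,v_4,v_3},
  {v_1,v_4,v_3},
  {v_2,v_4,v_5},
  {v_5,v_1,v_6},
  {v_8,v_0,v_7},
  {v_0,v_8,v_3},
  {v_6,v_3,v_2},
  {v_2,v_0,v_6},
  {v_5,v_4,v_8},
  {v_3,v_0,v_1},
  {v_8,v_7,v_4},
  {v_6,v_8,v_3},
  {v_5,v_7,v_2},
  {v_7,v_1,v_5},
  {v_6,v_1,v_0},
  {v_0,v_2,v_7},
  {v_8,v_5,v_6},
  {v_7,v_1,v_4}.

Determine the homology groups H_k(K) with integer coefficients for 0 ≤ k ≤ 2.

H_0 = Z,  H_1 = Z ⊕ Z/2Z,  H_2 = 0.

We work with the vertex ordering v_0 < v_1 < v_2 < v_3 < v_4 < v_5 < v_6 < v_7 < v_8. The simplices of K, each written with vertices in increasing order, are:

  0-simplices (9): [v_0], [v_1], [v_2], [v_3], [v_4], [v_5], [v_6], [v_7], [v_8]
  1-simplices (27): (27 of them)
  2-simplices (18): (18 of them)

giving chain groups C_0 ≅ Z^9, C_1 ≅ Z^27, C_2 ≅ Z^18.

The boundary map ∂_1: C_1 → C_0 is given by ∂[p,q] = [q] − [p]. For instance
  ∂[v_0,v_6] = [v_6] − [v_0].
The 9×27 boundary matrix has rank 8 and Smith normal form diag(1,1,1,1,1,1,1,1).

The boundary map ∂_2: C_2 → C_1 acts by ∂[p,q,r] = [q,r] − [p,r] + [p,q]. For instance
  ∂[v_0,v_1,v_3] = [v_1,v_3] − [v_0,v_3] + [v_0,v_1],
  ∂[v_2,v_3,v_4] = [v_3,v_4] − [v_2,v_4] + [v_2,v_3].
This gives a 27×18 integer matrix of rank 18; reducing to Smith normal form yields diagonal entries (1,1,1,1,1,1,1,1,1,1,1,1,1,1,1,1,1,2).

Computing H_k = (kernel of ∂_k) / (image of ∂_{k+1}):

  H_0: rank C_0 − rank ∂_1 = 9 − 8 = 1, and the invariant factors of ∂_1 are all 1, so H_0 ≅ Z.
  H_1: rank ker ∂_1 − rank ∂_2 = (27 − 8) − 18 = 1, and ∂_2 has invariant factor 2 > 1, so H_1 ≅ Z ⊕ Z/2Z.
  H_2: rank ker ∂_2 − rank ∂_3 = (18 − 18) − 0 = 0, and there is no ∂_3, so H_2 ≅ 0.

As a check, the Euler characteristic is 9 − 27 + 18 = 0, which agrees with 1 − 1 + 0 = 0.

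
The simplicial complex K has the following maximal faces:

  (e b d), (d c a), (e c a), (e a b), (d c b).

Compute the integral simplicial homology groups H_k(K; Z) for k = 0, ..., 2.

K has 5 vertices, 10 edges, 5 triangles.
rank ∂_0 = 0, rank ∂_1 = 4 ⇒ b_0 = 5 − 0 − 4 = 1; all invariant factors of ∂_1 are 1 so no torsion. So H_0 = Z.
rank ∂_1 = 4, rank ∂_2 = 5 ⇒ b_1 = 10 − 4 − 5 = 1; all invariant factors of ∂_2 are 1 so no torsion. So H_1 = Z.
rank ∂_2 = 5, rank ∂_3 = 0 ⇒ b_2 = 5 − 5 − 0 = 0. So H_2 = 0.

H_0 ≅ Z,  H_1 ≅ Z,  H_2 = 0.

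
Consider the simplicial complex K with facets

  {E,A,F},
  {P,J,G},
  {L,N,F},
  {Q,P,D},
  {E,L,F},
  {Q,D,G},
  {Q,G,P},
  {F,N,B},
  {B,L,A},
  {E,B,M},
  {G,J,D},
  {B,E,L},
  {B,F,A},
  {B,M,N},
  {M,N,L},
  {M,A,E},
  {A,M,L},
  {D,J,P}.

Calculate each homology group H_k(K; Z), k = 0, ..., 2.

H_0 = Z^2,  H_1 = Z/2Z,  H_2 = Z.

Take the total order A < B < D < E < F < G < J < L < M < N < P < Q on the vertex set. Then K (dimension 2) consists of the simplices:

  0-simplices (12): A, B, D, E, F, G, J, L, M, N, P, Q
  1-simplices (27): AB, AE, AF, AL, AM, BE, BF, BL, BM, BN, DG, DJ, DP, DQ, EF, EL, EM, FL, FN, GJ, GP, GQ, JP, LM, LN, MN, PQ
  2-simplices (18): ABF, ABL, AEF, AEM, ALM, BEL, BEM, BFN, BMN, DGJ, DGQ, DJP, DPQ, EFL, FLN, GJP, GPQ, LMN

Hence C_0 ≅ Z^12, C_1 ≅ Z^27, C_2 ≅ Z^18.

The boundary map ∂_1: C_1 → C_0 sends each edge [p,q] (with p < q) to q − p. For instance
  ∂DG = G − D.
The 12×27 boundary matrix has rank 10 and Smith normal form diag(1,1,1,1,1,1,1,1,1,1).

Boundary ∂_2: C_2 → C_1 maps a triangle to the signed sum of its edges. For instance
  ∂BEL = EL − BL + BE,
  ∂BEM = EM − BM + BE.
As a 27×18 matrix over Z this has rank 17, with invariant factors (1,1,1,1,1,1,1,1,1,1,1,1,1,1,1,1,2).

From H_k ≅ ker(∂_k) / im(∂_{k+1}) we obtain:

  H_0: rank C_0 − rank ∂_1 = 12 − 10 = 2, and the invariant factors of ∂_1 are all 1, so H_0 ≅ Z^2.
  H_1: rank ker ∂_1 − rank ∂_2 = (27 − 10) − 17 = 0, and ∂_2 has invariant factor 2 > 1, so H_1 ≅ Z/2Z.
  H_2: rank ker ∂_2 − rank ∂_3 = (18 − 17) − 0 = 1, and there is no ∂_3, so H_2 ≅ Z.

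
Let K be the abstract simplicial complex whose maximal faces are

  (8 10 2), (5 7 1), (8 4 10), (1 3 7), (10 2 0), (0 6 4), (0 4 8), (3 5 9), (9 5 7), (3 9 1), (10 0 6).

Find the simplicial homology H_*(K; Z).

We work with the vertex ordering 0 < 1 < 2 < 3 < 4 < 5 < 6 < 7 < 8 < 9 < 10. The simplices of K, each written with vertices in increasing order, are:

  0-simplices (11): [0], [1], [2], [3], [4], [5], [6], [7], [8], [9], [10]
  1-simplices (22): [0,2], [0,4], [0,6], [0,8], [0,10], [1,3], [1,5], [1,7], [1,9], [2,8], [2,10], [3,5], [3,7], [3,9], [4,6], [4,8], [4,10], [5,7], [5,9], [6,10], [7,9], [8,10]
  2-simplices (11): [0,2,10], [0,4,6], [0,4,8], [0,6,10], [1,3,7], [1,3,9], [1,5,7], [2,8,10], [3,5,9], [4,8,10], [5,7,9]

giving chain groups C_0 ≅ Z^11, C_1 ≅ Z^22, C_2 ≅ Z^11.

The boundary map ∂_1: C_1 → C_0 sends each edge [p,q] (with p < q) to q − p.
This gives a 11×22 integer matrix of rank 9; reducing to Smith normal form yields diagonal entries (1,1,1,1,1,1,1,1,1).

The boundary map ∂_2: C_2 → C_1 maps a triangle to the signed sum of its edges. For instance
  ∂[1,3,7] = [3,7] − [1,7] + [1,3],
  ∂[0,4,6] = [4,6] − [0,6] + [0,4].
As a 22×11 matrix over Z this has rank 11, with invariant factors (1,1,1,1,1,1,1,1,1,1,1).

Reading off H_k = ker ∂_k / im ∂_{k+1}:

  H_0: rank C_0 − rank ∂_1 = 11 − 9 = 2, and the invariant factors of ∂_1 are all 1, so H_0 = Z^2.
  H_1: rank ker ∂_1 − rank ∂_2 = (22 − 9) − 11 = 2, and the invariant factors of ∂_2 are all 1, so H_1 = Z^2.
  H_2: rank ker ∂_2 − rank ∂_3 = (11 − 11) − 0 = 0, and there is no ∂_3, so H_2 = 0.

As a check, the Euler characteristic is 11 − 22 + 11 = 0, which agrees with 2 − 2 + 0 = 0.

H_0 ≅ Z^2,  H_1 ≅ Z^2,  H_2 = 0.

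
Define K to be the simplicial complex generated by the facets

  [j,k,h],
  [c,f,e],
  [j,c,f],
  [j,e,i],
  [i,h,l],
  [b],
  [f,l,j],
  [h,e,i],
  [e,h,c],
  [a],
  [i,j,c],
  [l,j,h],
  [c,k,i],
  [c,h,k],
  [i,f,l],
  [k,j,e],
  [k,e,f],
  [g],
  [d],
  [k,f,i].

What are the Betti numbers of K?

b_0 = 5, b_1 = 2, b_2 = 1.

K has 12 vertices, 24 edges, 16 triangles.
rank ∂_0 = 0, rank ∂_1 = 7 ⇒ b_0 = 12 − 0 − 7 = 5; all invariant factors of ∂_1 are 1 so no torsion. So H_0 ≅ Z^5.
rank ∂_1 = 7, rank ∂_2 = 15 ⇒ b_1 = 24 − 7 − 15 = 2; all invariant factors of ∂_2 are 1 so no torsion. So H_1 ≅ Z^2.
rank ∂_2 = 15, rank ∂_3 = 0 ⇒ b_2 = 16 − 15 − 0 = 1. So H_2 ≅ Z.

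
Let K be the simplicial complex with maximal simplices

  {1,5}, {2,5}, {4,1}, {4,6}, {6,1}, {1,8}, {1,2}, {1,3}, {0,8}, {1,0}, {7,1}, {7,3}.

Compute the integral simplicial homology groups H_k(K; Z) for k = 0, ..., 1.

K has 9 vertices, 12 edges.
rank ∂_0 = 0, rank ∂_1 = 8 ⇒ b_0 = 9 − 0 − 8 = 1; all invariant factors of ∂_1 are 1 so no torsion. So H_0 ≅ Z.
rank ∂_1 = 8, rank ∂_2 = 0 ⇒ b_1 = 12 − 8 − 0 = 4. So H_1 ≅ Z^4.

H_0 ≅ Z,  H_1 ≅ Z^4.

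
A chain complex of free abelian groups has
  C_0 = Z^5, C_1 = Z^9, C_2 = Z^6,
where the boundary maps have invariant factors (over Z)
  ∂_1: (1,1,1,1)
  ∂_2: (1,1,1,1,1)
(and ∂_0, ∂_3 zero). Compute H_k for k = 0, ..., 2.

H_0: b_0 = 5 − 0 − 4 = 1; torsion from ∂_1 factors > 1: none. So H_0 = Z.
H_1: b_1 = 9 − 4 − 5 = 0; torsion from ∂_2 factors > 1: none. So H_1 = 0.
H_2: b_2 = 6 − 5 − 0 = 1; torsion from ∂_3 factors > 1: none. So H_2 = Z.

H_0 = Z,  H_1 = 0,  H_2 = Z.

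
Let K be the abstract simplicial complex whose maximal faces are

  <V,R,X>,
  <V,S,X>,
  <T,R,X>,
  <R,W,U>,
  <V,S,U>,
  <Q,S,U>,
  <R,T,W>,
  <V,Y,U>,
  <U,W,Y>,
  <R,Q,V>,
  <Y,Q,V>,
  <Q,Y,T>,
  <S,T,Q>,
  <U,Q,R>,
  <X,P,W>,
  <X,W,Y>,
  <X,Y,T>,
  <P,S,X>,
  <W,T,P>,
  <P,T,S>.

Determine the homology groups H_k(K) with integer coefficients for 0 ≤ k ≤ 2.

Take the total order P < Q < R < S < T < U < V < W < X < Y on the vertex set. Then K (dimension 2) consists of the simplices:

  0-simplices (10): P, Q, R, S, T, U, V, W, X, Y
  1-simplices (30): PS, PT, PW, PX, QR, QS, QT, QU, QV, QY, RT, RU, RV, RW, RX, ST, SU, SV, SX, TW, TX, TY, UV, UW, UY, VX, VY, WX, WY, XY
  2-simplices (20): PST, PSX, PTW, PWX, QRU, QRV, QST, QSU, QTY, QVY, RTW, RTX, RUW, RVX, SUV, SVX, TXY, UVY, UWY, WXY

Hence C_0 ≅ Z^10, C_1 ≅ Z^30, C_2 ≅ Z^20.

The boundary map ∂_1: C_1 → C_0 sends each edge [p,q] (with p < q) to q − p.
This gives a 10×30 integer matrix of rank 9; reducing to Smith normal form yields diagonal entries (1,1,1,1,1,1,1,1,1).

∂_2: C_2 → C_1 sends each 2-simplex [p,q,r] to [q,r] − [p,r] + [p,q]. For instance
  ∂UVY = VY − UY + UV,
  ∂UWY = WY − UY + UW.
The resulting 30×20 matrix has rank 20, and its Smith normal form has invariant factors (1,1,1,1,1,1,1,1,1,1,1,1,1,1,1,1,1,1,1,2).

Now H_k = ker ∂_k / im ∂_{k+1}, so:

  H_0: rank C_0 − rank ∂_1 = 10 − 9 = 1, and the invariant factors of ∂_1 are all 1, so H_0 ≅ Z.
  H_1: rank ker ∂_1 − rank ∂_2 = (30 − 9) − 20 = 1, and ∂_2 has invariant factor 2 > 1, so H_1 ≅ Z × Z/2.
  H_2: rank ker ∂_2 − rank ∂_3 = (20 − 20) − 0 = 0, and there is no ∂_3, so H_2 ≅ 0.

H_0 ≅ Z,  H_1 ≅ Z × Z/2,  H_2 = 0.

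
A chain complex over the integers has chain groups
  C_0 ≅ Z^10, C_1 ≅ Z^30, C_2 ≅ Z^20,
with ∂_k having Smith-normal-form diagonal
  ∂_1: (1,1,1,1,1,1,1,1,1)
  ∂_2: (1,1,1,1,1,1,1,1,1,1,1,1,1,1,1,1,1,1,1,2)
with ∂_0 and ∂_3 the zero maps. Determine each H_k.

H_0: b_0 = 10 − 0 − 9 = 1; torsion from ∂_1 factors > 1: none. So H_0 ≅ Z.
H_1: b_1 = 30 − 9 − 20 = 1; torsion from ∂_2 factors > 1: [2]. So H_1 ≅ Z ⊕ Z/2.
H_2: b_2 = 20 − 20 − 0 = 0; torsion from ∂_3 factors > 1: none. So H_2 ≅ 0.

H_0 ≅ Z,  H_1 ≅ Z ⊕ Z/2,  H_2 = 0.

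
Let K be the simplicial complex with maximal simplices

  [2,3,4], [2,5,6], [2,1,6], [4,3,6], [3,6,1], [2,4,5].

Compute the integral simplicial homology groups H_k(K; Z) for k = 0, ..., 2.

K has 6 vertices, 12 edges, 6 triangles.
rank ∂_0 = 0, rank ∂_1 = 5 ⇒ b_0 = 6 − 0 − 5 = 1; all invariant factors of ∂_1 are 1 so no torsion. So H_0 = Z.
rank ∂_1 = 5, rank ∂_2 = 6 ⇒ b_1 = 12 − 5 − 6 = 1; all invariant factors of ∂_2 are 1 so no torsion. So H_1 = Z.
rank ∂_2 = 6, rank ∂_3 = 0 ⇒ b_2 = 6 − 6 − 0 = 0. So H_2 = 0.

H_0 ≅ Z,  H_1 ≅ Z,  H_2 = 0.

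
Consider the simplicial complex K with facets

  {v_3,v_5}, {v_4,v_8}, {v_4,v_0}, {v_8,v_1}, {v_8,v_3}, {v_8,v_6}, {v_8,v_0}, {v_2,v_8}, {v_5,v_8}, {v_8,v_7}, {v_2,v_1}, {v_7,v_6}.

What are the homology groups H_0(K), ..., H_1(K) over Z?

H_0 ≅ Z,  H_1 ≅ Z^4.

We work with the vertex ordering v_0 < v_1 < v_2 < v_3 < v_4 < v_5 < v_6 < v_7 < v_8. The simplices of K, each written with vertices in increasing order, are:

  0-simplices (9): [v_0], [v_1], [v_2], [v_3], [v_4], [v_5], [v_6], [v_7], [v_8]
  1-simplices (12): [v_0,v_4], [v_0,v_8], [v_1,v_2], [v_1,v_8], [v_2,v_8], [v_3,v_5], [v_3,v_8], [v_4,v_8], [v_5,v_8], [v_6,v_7], [v_6,v_8], [v_7,v_8]

Hence C_0 ≅ Z^9, C_1 ≅ Z^12.

∂_1: C_1 → C_0 maps an edge to its endpoints' difference, ∂[p,q] = q − p. For instance
  ∂[v_4,v_8] = [v_8] − [v_4].
The 9×12 boundary matrix has rank 8 and Smith normal form diag(1,1,1,1,1,1,1,1).

From H_k ≅ ker(∂_k) / im(∂_{k+1}) we obtain:

  H_0: rank C_0 − rank ∂_1 = 9 − 8 = 1, and the invariant factors of ∂_1 are all 1, so H_0 = Z.
  H_1: rank ker ∂_1 − rank ∂_2 = (12 − 8) − 0 = 4, and there is no ∂_2, so H_1 = Z^4.

As a check, the Euler characteristic is 9 − 12 = -3, which agrees with 1 − 4 = -3.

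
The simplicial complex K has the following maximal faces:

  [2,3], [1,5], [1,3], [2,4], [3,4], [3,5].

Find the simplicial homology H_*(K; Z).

Fix the vertex order 1 < 2 < 3 < 4 < 5 and write every simplex with vertices in increasing order. Then dim K = 1 and the simplices of K are:

  0-simplices (5): [1], [2], [3], [4], [5]
  1-simplices (6): [1,3], [1,5], [2,3], [2,4], [3,4], [3,5]

so the chain groups are C_0 ≅ Z^5, C_1 ≅ Z^6.

The boundary map ∂_1: C_1 → C_0 maps an edge to its endpoints' difference, ∂[p,q] = q − p. For instance
  ∂[3,5] = [5] − [3].
This gives a 5×6 integer matrix of rank 4; reducing to Smith normal form yields diagonal entries (1,1,1,1).

From H_k ≅ ker(∂_k) / im(∂_{k+1}) we obtain:

  H_0: rank C_0 − rank ∂_1 = 5 − 4 = 1, and the invariant factors of ∂_1 are all 1, so H_0 = Z.
  H_1: rank ker ∂_1 − rank ∂_2 = (6 − 4) − 0 = 2, and there is no ∂_2, so H_1 = Z^2.

(K is a triangulation of a wedge of 2 circles.)

H_0 = Z,  H_1 = Z^2.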